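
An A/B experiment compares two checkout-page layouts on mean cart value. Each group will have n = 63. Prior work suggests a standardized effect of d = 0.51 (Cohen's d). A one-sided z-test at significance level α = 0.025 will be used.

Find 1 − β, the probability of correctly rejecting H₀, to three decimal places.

Noncentrality parameter: δ = d·√(n/2) = 0.51 × √(63/2) = 2.8624
Critical value for a one-sided test at α = 0.025: z_α = 1.960.
Power = P(Z > 1.960 − δ) = Φ(0.902) = 0.8166.

Power ≈ 0.817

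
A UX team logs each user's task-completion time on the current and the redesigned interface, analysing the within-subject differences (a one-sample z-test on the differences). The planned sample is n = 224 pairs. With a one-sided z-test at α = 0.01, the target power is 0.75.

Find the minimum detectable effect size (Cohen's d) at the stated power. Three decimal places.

Required noncentrality: δ = z_{0.01} + z_{0.25} = 2.326 + 0.674 = 3.001.
δ = d·√n ⇒ d = δ/√n = 3.001/√224 = 0.2005.

d ≈ 0.201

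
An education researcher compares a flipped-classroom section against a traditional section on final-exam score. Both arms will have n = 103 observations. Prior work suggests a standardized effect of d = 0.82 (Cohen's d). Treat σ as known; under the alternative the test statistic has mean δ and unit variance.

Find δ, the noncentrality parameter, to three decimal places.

The noncentrality parameter scales effect size by the design's sample-size factor: δ = d·√(n/2) = 0.82 × √(103/2) = 5.8846

δ ≈ 5.885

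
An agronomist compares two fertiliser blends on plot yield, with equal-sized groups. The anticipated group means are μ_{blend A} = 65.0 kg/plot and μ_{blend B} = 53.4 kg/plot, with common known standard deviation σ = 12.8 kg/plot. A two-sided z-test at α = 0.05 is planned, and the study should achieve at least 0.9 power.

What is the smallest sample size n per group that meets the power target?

n = 26 per group

Standardized effect: d = |μ_{blend A} − μ_{blend B}| / σ = |65.0 − 53.4| / 12.8 = 0.9062
For power 0.9 need Φ(δ − z_{0.025}) = 0.9, so δ = z_{0.025} + z_{0.10} = 1.960 + 1.282 = 3.242.
(The Φ(−δ − z_{α/2}) term is vanishingly small for δ > 0 and is dropped in the standard sample-size formula.)
δ = d·√(n/2) ⇒ n = 2(δ/d)² = 2 × (3.242 / 0.9062)² = 25.59.
Round up to the next whole unit.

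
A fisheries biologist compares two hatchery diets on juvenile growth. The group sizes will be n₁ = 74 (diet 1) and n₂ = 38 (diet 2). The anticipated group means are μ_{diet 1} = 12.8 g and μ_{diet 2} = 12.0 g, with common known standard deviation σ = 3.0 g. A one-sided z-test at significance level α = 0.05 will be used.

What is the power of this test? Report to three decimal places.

Power ≈ 0.379

Standardized effect: d = |μ_{diet 1} − μ_{diet 2}| / σ = |12.8 − 12.0| / 3.0 = 0.2667
Noncentrality parameter: δ = d / √(1/n₁ + 1/n₂) = 0.2667 / √(1/74 + 1/38) = 1.3362
Critical value for a one-sided test at α = 0.05: z_α = 1.645.
Power = Φ(δ − 1.645) = Φ(-0.309) = 0.3788.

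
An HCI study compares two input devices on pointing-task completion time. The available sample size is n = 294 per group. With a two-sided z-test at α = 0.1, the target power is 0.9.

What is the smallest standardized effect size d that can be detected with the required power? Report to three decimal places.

Need Φ(δ − 1.645) = 0.9, so δ = 1.645 + 1.282 = 2.926.
(Lower-tail contribution to power is negligible for δ > 0.)
δ = d·√(n/2) ⇒ d = δ/√(n/2) = 2.926/√(294/2) = 0.2414.

d ≈ 0.241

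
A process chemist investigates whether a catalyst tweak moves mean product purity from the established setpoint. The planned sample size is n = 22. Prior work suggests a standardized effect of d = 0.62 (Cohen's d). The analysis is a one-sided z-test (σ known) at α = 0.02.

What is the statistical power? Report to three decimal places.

Noncentrality parameter: δ = d·√n = 0.62 × √22 = 2.9081
One-sided α = 0.02 → critical value z_{0.02} = 2.054.
Power = Φ(δ − 2.054) = Φ(0.854) = 0.8035.

Power ≈ 0.804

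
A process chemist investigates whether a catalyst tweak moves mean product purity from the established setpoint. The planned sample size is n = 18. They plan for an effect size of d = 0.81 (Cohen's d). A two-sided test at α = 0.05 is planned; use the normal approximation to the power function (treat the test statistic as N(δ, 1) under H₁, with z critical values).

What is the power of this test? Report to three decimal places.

Noncentrality parameter: δ = d·√n = 0.81 × √18 = 3.4365
Critical value for a two-sided test at α = 0.05: z_{α/2} = 1.960.
Power = Φ(δ − 1.960) + Φ(−δ − 1.960) = Φ(1.477) + Φ(-5.397) = 0.9301 + 0.0000 = 0.9301.

Power ≈ 0.930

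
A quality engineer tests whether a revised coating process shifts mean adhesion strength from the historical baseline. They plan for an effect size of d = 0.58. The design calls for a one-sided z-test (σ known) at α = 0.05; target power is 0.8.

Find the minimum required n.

n = 19

Set Φ(δ − 1.645) = 0.8; then δ − 1.645 = Φ⁻¹(0.8) = 0.842, giving δ = 2.486.
δ = d·√n ⇒ n = (δ/d)² = (2.486 / 0.58)² = 18.38.
Round up to the next whole unit.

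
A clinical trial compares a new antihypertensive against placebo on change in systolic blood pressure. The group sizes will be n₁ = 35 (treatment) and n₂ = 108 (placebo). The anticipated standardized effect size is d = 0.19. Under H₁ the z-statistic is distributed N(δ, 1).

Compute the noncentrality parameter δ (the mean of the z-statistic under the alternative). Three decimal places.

δ ≈ 0.977

The noncentrality parameter scales effect size by the design's sample-size factor: δ = d / √(1/n₁ + 1/n₂) = 0.19 / √(1/35 + 1/108) = 0.9769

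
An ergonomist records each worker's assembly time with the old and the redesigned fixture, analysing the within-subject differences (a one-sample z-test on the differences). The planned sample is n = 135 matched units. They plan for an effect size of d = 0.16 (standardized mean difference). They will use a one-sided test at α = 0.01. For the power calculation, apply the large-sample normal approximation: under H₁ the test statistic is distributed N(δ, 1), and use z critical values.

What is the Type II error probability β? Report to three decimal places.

Noncentrality parameter: δ = d·√n = 0.16 × √135 = 1.8590
Critical value for a one-sided test at α = 0.01: z_α = 2.326.
Power = P(Z > 2.326 − δ) = Φ(-0.467) = 0.3201.
Type II error: β = 1 − power = 1 − 0.3201 = 0.6799.

β ≈ 0.680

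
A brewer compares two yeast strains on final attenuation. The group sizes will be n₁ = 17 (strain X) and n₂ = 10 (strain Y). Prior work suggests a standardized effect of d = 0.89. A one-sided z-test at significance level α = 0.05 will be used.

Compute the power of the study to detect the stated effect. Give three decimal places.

Noncentrality parameter: δ = d / √(1/n₁ + 1/n₂) = 0.89 / √(1/17 + 1/10) = 2.2332
One-sided α = 0.05 → critical value z_{0.05} = 1.645.
Power = P(Z > 1.645 − δ) = Φ(0.588) = 0.7219.

Power ≈ 0.722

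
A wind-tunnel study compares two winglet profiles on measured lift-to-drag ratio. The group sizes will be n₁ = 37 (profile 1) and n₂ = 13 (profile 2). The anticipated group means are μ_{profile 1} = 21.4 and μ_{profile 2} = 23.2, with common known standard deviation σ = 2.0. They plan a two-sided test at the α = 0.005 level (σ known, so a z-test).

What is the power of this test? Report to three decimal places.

Power ≈ 0.494

Standardized effect: d = |μ_{profile 1} − μ_{profile 2}| / σ = |21.4 − 23.2| / 2.0 = 0.9000
Noncentrality parameter: δ = d / √(1/n₁ + 1/n₂) = 0.9000 / √(1/37 + 1/13) = 2.7915
Critical value for a two-sided test at α = 0.005: z_{α/2} = 2.807.
Power = Φ(δ − 2.807) + Φ(−δ − 2.807) = Φ(-0.016) + Φ(-5.598) = 0.4938 + 0.0000 = 0.4938.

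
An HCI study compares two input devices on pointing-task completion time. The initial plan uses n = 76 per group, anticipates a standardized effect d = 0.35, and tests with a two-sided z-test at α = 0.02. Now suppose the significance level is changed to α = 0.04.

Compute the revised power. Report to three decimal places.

δ = d·√(n/2) = 0.35 × √(76/2) = 2.1575 (unchanged). New critical value: z_{0.02} = 2.054.
Revised power = Φ(δ − 2.054) + Φ(−δ − 2.054) = Φ(0.104) + Φ(-4.211) = 0.5413 + 0.0000 = 0.5413.

Power ≈ 0.541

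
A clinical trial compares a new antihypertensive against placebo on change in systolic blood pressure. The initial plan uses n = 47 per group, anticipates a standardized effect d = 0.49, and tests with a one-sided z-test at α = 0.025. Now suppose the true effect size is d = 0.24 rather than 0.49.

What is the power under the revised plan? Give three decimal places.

With d = 0.24: δ = d·√(n/2) = 0.24 × √(47/2) = 1.1634. Critical value z_{0.025} = 1.960.
Revised power = Φ(δ − 1.960) = Φ(-0.797) = 0.2129.

Power ≈ 0.213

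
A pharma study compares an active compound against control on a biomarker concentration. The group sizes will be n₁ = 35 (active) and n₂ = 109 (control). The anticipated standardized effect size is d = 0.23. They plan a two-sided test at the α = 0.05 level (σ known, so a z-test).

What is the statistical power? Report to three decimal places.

Noncentrality parameter: δ = d / √(1/n₁ + 1/n₂) = 0.23 / √(1/35 + 1/109) = 1.1838
Critical value for a two-sided test at α = 0.05: z_{α/2} = 1.960.
Power = Φ(δ − 1.960) + Φ(−δ − 1.960) = Φ(-0.776) + Φ(-3.144) = 0.2188 + 0.0008 = 0.2197.

Power ≈ 0.220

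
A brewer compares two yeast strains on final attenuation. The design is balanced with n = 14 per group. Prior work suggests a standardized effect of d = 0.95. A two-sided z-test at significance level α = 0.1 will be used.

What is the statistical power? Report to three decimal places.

Noncentrality parameter: δ = d·√(n/2) = 0.95 × √(14/2) = 2.5135
Critical value for a two-sided test at α = 0.1: z_{α/2} = 1.645.
Power = Φ(δ − 1.645) + Φ(−δ − 1.645) = Φ(0.869) + Φ(-4.158) = 0.8075 + 0.0000 = 0.8075.

Power ≈ 0.807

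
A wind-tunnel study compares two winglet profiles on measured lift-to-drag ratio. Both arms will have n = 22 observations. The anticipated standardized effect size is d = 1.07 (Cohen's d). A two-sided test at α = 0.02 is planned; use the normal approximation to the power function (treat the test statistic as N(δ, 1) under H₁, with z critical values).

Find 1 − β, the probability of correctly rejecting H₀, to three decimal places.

Noncentrality parameter: δ = d·√(n/2) = 1.07 × √(22/2) = 3.5488
Two-sided α = 0.02 → critical value z_{0.01} = 2.326.
Power = Φ(δ − 2.326) + Φ(−δ − 2.326) = Φ(1.222) + Φ(-5.875) = 0.8892 + 0.0000 = 0.8892.

Power ≈ 0.889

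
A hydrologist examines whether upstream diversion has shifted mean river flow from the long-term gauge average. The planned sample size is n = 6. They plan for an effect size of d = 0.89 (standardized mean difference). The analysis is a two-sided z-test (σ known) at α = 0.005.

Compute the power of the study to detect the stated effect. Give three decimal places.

Power ≈ 0.265

Noncentrality parameter: δ = d·√n = 0.89 × √6 = 2.1800
Critical value for a two-sided test at α = 0.005: z_{α/2} = 2.807.
Power = Φ(δ − 2.807) + Φ(−δ − 2.807) = Φ(-0.627) + Φ(-4.987) = 0.2653 + 0.0000 = 0.2653.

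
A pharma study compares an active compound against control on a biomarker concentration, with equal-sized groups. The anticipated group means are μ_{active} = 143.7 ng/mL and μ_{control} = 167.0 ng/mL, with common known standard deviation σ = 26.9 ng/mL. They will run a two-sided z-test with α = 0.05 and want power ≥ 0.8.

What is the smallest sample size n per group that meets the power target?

n = 21 per group

Standardized effect: d = |μ_{active} − μ_{control}| / σ = |143.7 − 167.0| / 26.9 = 0.8662
For power 0.8 need Φ(δ − z_{0.025}) = 0.8, so δ = z_{0.025} + z_{0.20} = 1.960 + 0.842 = 2.802.
(Ignoring the negligible lower-tail rejection probability gives the usual closed-form inversion.)
δ = d·√(n/2) ⇒ n = 2(δ/d)² = 2 × (2.802 / 0.8662)² = 20.92.
Round up to the next whole unit.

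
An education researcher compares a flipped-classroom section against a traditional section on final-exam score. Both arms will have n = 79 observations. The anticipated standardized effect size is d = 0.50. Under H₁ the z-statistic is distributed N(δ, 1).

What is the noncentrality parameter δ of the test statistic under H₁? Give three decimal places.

δ ≈ 3.142

The noncentrality parameter scales effect size by the design's sample-size factor: δ = d·√(n/2) = 0.50 × √(79/2) = 3.1425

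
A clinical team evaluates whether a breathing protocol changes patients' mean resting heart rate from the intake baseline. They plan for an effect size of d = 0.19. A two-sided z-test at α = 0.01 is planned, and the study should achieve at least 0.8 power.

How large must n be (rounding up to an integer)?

For power 0.8 need Φ(δ − z_{0.005}) = 0.8, so δ = z_{0.005} + z_{0.20} = 2.576 + 0.842 = 3.417.
(The Φ(−δ − z_{α/2}) term is vanishingly small for δ > 0 and is dropped in the standard sample-size formula.)
δ = d·√n ⇒ n = (δ/d)² = (3.417 / 0.19)² = 323.52.
Rounding up, n = 324.

n = 324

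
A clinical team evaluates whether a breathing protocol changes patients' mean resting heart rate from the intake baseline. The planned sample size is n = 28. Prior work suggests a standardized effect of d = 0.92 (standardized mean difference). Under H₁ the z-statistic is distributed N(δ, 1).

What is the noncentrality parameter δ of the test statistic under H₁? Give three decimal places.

δ ≈ 4.868

The noncentrality parameter scales effect size by the design's sample-size factor: δ = d·√n = 0.92 × √28 = 4.8682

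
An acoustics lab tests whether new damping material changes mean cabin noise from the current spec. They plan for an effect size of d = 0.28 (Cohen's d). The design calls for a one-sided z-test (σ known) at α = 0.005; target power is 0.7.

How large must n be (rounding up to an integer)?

Set Φ(δ − 2.576) = 0.7; then δ − 2.576 = Φ⁻¹(0.7) = 0.524, giving δ = 3.100.
δ = d·√n ⇒ n = (δ/d)² = (3.100 / 0.28)² = 122.59.
Round up to the next whole unit.

n = 123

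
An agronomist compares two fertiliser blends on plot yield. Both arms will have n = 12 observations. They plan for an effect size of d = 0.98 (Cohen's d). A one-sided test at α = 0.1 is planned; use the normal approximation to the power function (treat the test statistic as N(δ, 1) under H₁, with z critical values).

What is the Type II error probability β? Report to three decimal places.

β ≈ 0.132

Noncentrality parameter: δ = d·√(n/2) = 0.98 × √(12/2) = 2.4005
Critical value for a one-sided test at α = 0.1: z_α = 1.282.
Power = P(Z > 1.282 − δ) = Φ(1.119) = 0.8684.
Type II error: β = 1 − power = 1 − 0.8684 = 0.1316.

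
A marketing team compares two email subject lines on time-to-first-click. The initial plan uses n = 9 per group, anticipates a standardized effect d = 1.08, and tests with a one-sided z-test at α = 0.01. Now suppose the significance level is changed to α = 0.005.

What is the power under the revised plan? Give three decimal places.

Power ≈ 0.388

δ = d·√(n/2) = 1.08 × √(9/2) = 2.2910 (unchanged). New critical value: z_{0.005} = 2.576.
Revised power = P(Z > 2.576 − δ) = Φ(-0.285) = 0.3879.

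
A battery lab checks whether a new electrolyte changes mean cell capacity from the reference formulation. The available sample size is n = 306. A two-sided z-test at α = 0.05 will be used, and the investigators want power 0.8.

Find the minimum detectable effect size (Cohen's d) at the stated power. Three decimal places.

Required noncentrality: δ = z_{0.025} + z_{0.20} = 1.960 + 0.842 = 2.802.
(The second rejection-region term Φ(−δ − z_{α/2}) is negligible and dropped.)
δ = d·√n ⇒ d = δ/√n = 2.802/√306 = 0.1602.

d ≈ 0.160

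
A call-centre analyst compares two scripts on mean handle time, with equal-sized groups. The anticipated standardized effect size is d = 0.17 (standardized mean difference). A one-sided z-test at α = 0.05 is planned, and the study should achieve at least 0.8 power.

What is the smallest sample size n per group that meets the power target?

n = 428 per group

Set Φ(δ − 1.645) = 0.8; then δ − 1.645 = Φ⁻¹(0.8) = 0.842, giving δ = 2.486.
δ = d·√(n/2) ⇒ n = 2(δ/d)² = 2 × (2.486 / 0.17)² = 427.86.
Rounding up, n = 428 per group.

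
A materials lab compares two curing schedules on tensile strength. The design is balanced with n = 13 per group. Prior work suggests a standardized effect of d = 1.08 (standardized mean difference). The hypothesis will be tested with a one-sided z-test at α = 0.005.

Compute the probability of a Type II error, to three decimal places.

Noncentrality parameter: δ = d·√(n/2) = 1.08 × √(13/2) = 2.7535
Critical value for a one-sided test at α = 0.005: z_α = 2.576.
Power = P(Z > 2.576 − δ) = Φ(0.178) = 0.5705.
Type II error: β = 1 − power = 1 − 0.5705 = 0.4295.

β ≈ 0.430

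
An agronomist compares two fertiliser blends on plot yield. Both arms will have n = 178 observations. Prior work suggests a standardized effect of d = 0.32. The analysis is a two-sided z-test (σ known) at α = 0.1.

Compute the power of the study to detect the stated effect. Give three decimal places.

Noncentrality parameter: δ = d·√(n/2) = 0.32 × √(178/2) = 3.0189
Two-sided α = 0.1 → critical value z_{0.05} = 1.645.
Power = Φ(δ − 1.645) + Φ(−δ − 1.645) = Φ(1.374) + Φ(-4.664) = 0.9153 + 0.0000 = 0.9153.

Power ≈ 0.915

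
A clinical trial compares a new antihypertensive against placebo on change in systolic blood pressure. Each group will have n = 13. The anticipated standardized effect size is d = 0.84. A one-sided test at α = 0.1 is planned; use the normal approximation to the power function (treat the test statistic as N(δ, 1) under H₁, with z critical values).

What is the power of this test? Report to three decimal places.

Noncentrality parameter: δ = d·√(n/2) = 0.84 × √(13/2) = 2.1416
One-sided α = 0.1 → critical value z_{0.1} = 1.282.
Power = Φ(δ − 1.282) = Φ(0.860) = 0.8051.

Power ≈ 0.805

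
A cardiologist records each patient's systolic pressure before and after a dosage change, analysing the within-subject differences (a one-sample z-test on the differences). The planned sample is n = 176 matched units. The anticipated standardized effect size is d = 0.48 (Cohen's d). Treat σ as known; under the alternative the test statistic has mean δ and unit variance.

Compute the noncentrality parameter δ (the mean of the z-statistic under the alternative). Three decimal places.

δ = d·√n = 0.48 × √176 = 6.3679

δ ≈ 6.368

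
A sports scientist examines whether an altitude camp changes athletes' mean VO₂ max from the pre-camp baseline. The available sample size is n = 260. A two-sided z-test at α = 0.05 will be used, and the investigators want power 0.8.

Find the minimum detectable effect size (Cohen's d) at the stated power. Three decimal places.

Required noncentrality: δ = z_{0.025} + z_{0.20} = 1.960 + 0.842 = 2.802.
(Lower-tail contribution to power is negligible for δ > 0.)
δ = d·√n ⇒ d = δ/√n = 2.802/√260 = 0.1737.

d ≈ 0.174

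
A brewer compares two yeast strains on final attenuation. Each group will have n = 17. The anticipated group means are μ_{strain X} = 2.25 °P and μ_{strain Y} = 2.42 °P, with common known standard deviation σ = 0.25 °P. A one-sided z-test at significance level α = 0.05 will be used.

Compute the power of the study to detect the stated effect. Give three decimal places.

Power ≈ 0.632

Standardized effect: d = |μ_{strain X} − μ_{strain Y}| / σ = |2.25 − 2.42| / 0.25 = 0.6800
Noncentrality parameter: δ = d·√(n/2) = 0.6800 × √(17/2) = 1.9825
Critical value for a one-sided test at α = 0.05: z_α = 1.645.
Power = Φ(δ − 1.645) = Φ(0.338) = 0.6322.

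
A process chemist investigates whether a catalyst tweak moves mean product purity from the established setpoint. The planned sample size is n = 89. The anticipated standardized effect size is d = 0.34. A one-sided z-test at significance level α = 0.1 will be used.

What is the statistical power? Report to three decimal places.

Power ≈ 0.973

Noncentrality parameter: δ = d·√n = 0.34 × √89 = 3.2076
Critical value for a one-sided test at α = 0.1: z_α = 1.282.
Power = Φ(δ − 1.282) = Φ(1.926) = 0.9729.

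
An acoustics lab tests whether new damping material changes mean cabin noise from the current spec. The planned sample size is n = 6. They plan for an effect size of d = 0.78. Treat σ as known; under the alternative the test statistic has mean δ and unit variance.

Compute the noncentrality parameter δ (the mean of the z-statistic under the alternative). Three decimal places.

δ = d·√n = 0.78 × √6 = 1.9106

δ ≈ 1.911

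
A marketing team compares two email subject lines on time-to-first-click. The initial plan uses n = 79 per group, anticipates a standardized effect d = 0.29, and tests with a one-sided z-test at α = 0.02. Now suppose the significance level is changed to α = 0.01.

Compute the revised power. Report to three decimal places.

Power ≈ 0.307

δ = d·√(n/2) = 0.29 × √(79/2) = 1.8226 (unchanged). New critical value: z_{0.01} = 2.326.
Revised power = Φ(δ − 2.326) = Φ(-0.504) = 0.3072.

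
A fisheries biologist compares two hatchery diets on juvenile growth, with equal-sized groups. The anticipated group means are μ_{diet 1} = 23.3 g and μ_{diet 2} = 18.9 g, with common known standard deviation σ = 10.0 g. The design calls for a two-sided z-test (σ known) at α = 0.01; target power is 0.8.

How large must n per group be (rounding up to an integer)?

Standardized effect: d = |μ_{diet 1} − μ_{diet 2}| / σ = |23.3 − 18.9| / 10.0 = 0.4400
For power 0.8 need Φ(δ − z_{0.005}) = 0.8, so δ = z_{0.005} + z_{0.20} = 2.576 + 0.842 = 3.417.
(For δ > 0 the lower-tail rejection region contributes negligibly to power, so the one-term inversion is standard.)
δ = d·√(n/2) ⇒ n = 2(δ/d)² = 2 × (3.417 / 0.4400)² = 120.65.
Rounding up, n = 121 per group.

n = 121 per group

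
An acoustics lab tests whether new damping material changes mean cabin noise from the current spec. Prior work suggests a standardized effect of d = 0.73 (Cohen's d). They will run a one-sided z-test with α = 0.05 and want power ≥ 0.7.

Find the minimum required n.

For power 0.7 need Φ(δ − z_{0.05}) = 0.7, so δ = z_{0.05} + z_{0.30} = 1.645 + 0.524 = 2.169.
δ = d·√n ⇒ n = (δ/d)² = (2.169 / 0.73)² = 8.83.
Rounding up, n = 9.

n = 9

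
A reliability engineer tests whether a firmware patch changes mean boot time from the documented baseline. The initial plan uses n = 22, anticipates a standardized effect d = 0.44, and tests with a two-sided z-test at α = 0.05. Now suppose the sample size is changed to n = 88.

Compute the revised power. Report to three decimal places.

Power ≈ 0.985

With n = 88: δ = d·√n = 0.44 × √88 = 4.1276. Critical value z_{0.025} = 1.960.
Revised power = Φ(δ − 1.960) + Φ(−δ − 1.960) = Φ(2.168) + Φ(-6.088) = 0.9849 + 0.0000 = 0.9849.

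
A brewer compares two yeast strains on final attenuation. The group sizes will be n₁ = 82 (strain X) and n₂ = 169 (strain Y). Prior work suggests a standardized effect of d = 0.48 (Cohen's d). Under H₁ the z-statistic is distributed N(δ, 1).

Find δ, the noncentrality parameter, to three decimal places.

The noncentrality parameter scales effect size by the design's sample-size factor: δ = d / √(1/n₁ + 1/n₂) = 0.48 / √(1/82 + 1/169) = 3.5666

δ ≈ 3.567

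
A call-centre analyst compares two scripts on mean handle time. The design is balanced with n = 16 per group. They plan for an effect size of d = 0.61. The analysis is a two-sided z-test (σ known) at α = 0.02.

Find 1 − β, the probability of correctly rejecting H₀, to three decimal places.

Noncentrality parameter: δ = d·√(n/2) = 0.61 × √(16/2) = 1.7253
Two-sided α = 0.02 → critical value z_{0.01} = 2.326.
Power = Φ(δ − 2.326) + Φ(−δ − 2.326) = Φ(-0.601) + Φ(-4.052) = 0.2739 + 0.0000 = 0.2739.

Power ≈ 0.274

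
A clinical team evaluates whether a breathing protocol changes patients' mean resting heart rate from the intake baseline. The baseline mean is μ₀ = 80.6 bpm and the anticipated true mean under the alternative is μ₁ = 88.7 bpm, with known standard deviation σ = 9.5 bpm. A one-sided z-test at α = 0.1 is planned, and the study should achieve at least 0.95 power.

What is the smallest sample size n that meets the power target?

Standardized effect: d = |μ₁ − μ₀| / σ = |88.7 − 80.6| / 9.5 = 0.8526
Set Φ(δ − 1.282) = 0.95; then δ − 1.282 = Φ⁻¹(0.95) = 1.645, giving δ = 2.926.
δ = d·√n ⇒ n = (δ/d)² = (2.926 / 0.8526)² = 11.78.
Round up to the next whole unit.

n = 12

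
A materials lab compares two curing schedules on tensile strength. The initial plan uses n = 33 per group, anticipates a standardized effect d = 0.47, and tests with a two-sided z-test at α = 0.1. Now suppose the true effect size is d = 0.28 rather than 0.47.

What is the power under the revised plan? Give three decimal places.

With d = 0.28: δ = d·√(n/2) = 0.28 × √(33/2) = 1.1374. Critical value z_{0.05} = 1.645.
Revised power = Φ(δ − 1.645) + Φ(−δ − 1.645) = Φ(-0.507) + Φ(-2.782) = 0.3059 + 0.0027 = 0.3086.

Power ≈ 0.309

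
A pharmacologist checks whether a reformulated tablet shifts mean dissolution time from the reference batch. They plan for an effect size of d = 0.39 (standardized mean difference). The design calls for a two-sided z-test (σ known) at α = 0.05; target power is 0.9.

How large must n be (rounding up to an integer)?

n = 70

For power 0.9 need Φ(δ − z_{0.025}) = 0.9, so δ = z_{0.025} + z_{0.10} = 1.960 + 1.282 = 3.242.
(The Φ(−δ − z_{α/2}) term is vanishingly small for δ > 0 and is dropped in the standard sample-size formula.)
δ = d·√n ⇒ n = (δ/d)² = (3.242 / 0.39)² = 69.08.
Round up to the next whole unit.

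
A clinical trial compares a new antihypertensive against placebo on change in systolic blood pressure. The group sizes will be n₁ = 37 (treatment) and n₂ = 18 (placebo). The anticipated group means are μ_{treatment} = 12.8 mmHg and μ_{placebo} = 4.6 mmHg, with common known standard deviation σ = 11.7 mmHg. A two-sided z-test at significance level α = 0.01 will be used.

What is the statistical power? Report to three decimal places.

Standardized effect: d = |μ_{treatment} − μ_{placebo}| / σ = |12.8 − 4.6| / 11.7 = 0.7009
Noncentrality parameter: δ = d / √(1/n₁ + 1/n₂) = 0.7009 / √(1/37 + 1/18) = 2.4388
Two-sided α = 0.01 → critical value z_{0.005} = 2.576.
Power = Φ(δ − 2.576) + Φ(−δ − 2.576) = Φ(-0.137) + Φ(-5.015) = 0.4455 + 0.0000 = 0.4455.

Power ≈ 0.446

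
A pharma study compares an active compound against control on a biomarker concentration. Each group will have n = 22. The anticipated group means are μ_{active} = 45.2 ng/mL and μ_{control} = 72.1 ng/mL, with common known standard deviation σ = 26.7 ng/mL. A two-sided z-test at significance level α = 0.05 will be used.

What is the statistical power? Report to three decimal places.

Power ≈ 0.916

Standardized effect: d = |μ_{active} − μ_{control}| / σ = |45.2 − 72.1| / 26.7 = 1.0075
Noncentrality parameter: δ = d·√(n/2) = 1.0075 × √(22/2) = 3.3415
Two-sided α = 0.05 → critical value z_{0.025} = 1.960.
Power = Φ(δ − 1.960) + Φ(−δ − 1.960) = Φ(1.382) + Φ(-5.301) = 0.9164 + 0.0000 = 0.9164.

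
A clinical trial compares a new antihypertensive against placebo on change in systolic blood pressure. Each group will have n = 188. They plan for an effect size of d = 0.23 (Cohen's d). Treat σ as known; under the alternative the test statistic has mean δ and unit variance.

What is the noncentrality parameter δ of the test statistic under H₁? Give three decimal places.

δ ≈ 2.230

The noncentrality parameter scales effect size by the design's sample-size factor: δ = d·√(n/2) = 0.23 × √(188/2) = 2.2299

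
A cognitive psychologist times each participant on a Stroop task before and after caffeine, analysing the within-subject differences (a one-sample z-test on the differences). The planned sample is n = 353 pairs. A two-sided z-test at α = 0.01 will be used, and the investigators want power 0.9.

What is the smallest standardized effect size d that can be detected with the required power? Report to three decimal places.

d ≈ 0.205

Required noncentrality: δ = z_{0.005} + z_{0.10} = 2.576 + 1.282 = 3.857.
(Lower-tail contribution to power is negligible for δ > 0.)
δ = d·√n ⇒ d = δ/√n = 3.857/√353 = 0.2053.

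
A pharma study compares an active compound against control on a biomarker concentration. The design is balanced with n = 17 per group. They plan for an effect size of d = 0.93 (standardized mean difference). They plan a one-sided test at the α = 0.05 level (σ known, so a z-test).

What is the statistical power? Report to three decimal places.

Noncentrality parameter: δ = d·√(n/2) = 0.93 × √(17/2) = 2.7114
One-sided α = 0.05 → critical value z_{0.05} = 1.645.
Power = Φ(δ − 1.645) = Φ(1.067) = 0.8569.

Power ≈ 0.857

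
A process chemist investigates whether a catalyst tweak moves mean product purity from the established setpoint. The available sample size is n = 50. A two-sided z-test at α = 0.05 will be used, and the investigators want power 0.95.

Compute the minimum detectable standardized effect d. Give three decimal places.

Need Φ(δ − 1.960) = 0.95, so δ = 1.960 + 1.645 = 3.605.
(The second rejection-region term Φ(−δ − z_{α/2}) is negligible and dropped.)
δ = d·√n ⇒ d = δ/√n = 3.605/√50 = 0.5098.

d ≈ 0.510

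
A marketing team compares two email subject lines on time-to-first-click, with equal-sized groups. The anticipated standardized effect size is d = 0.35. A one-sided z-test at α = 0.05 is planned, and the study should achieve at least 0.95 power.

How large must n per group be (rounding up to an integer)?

For power 0.95 need Φ(δ − z_{0.05}) = 0.95, so δ = z_{0.05} + z_{0.05} = 1.645 + 1.645 = 3.290.
δ = d·√(n/2) ⇒ n = 2(δ/d)² = 2 × (3.290 / 0.35)² = 176.69.
Rounding up, n = 177 per group.

n = 177 per group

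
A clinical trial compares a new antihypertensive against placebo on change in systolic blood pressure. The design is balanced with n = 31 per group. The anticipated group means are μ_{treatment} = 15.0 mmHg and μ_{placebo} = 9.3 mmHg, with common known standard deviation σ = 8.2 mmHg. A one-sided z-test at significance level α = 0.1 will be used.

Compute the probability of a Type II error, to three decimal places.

β ≈ 0.073

Standardized effect: d = |μ_{treatment} − μ_{placebo}| / σ = |15.0 − 9.3| / 8.2 = 0.6951
Noncentrality parameter: δ = d·√(n/2) = 0.6951 × √(31/2) = 2.7367
One-sided α = 0.1 → critical value z_{0.1} = 1.282.
Power = P(Z > 1.282 − δ) = Φ(1.455) = 0.9272.
Type II error: β = 1 − power = 1 − 0.9272 = 0.0728.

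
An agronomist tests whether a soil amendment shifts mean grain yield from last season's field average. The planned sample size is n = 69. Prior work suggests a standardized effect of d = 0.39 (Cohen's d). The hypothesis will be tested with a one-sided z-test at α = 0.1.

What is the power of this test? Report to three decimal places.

Noncentrality parameter: δ = d·√n = 0.39 × √69 = 3.2396
Critical value for a one-sided test at α = 0.1: z_α = 1.282.
Power = P(Z > 1.282 − δ) = Φ(1.958) = 0.9749.

Power ≈ 0.975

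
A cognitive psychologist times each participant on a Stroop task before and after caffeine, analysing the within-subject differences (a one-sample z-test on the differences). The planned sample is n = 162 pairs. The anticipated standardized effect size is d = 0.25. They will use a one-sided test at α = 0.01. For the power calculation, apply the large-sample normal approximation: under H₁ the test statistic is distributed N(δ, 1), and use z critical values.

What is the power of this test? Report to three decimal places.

Noncentrality parameter: δ = d·√n = 0.25 × √162 = 3.1820
Critical value for a one-sided test at α = 0.01: z_α = 2.326.
Power = Φ(δ − 2.326) = Φ(0.856) = 0.8039.

Power ≈ 0.804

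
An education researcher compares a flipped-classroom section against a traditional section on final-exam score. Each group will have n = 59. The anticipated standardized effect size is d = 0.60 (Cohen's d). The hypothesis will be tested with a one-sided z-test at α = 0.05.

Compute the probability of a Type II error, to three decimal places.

Noncentrality parameter: δ = d·√(n/2) = 0.60 × √(59/2) = 3.2588
Critical value for a one-sided test at α = 0.05: z_α = 1.645.
Power = Φ(δ − 1.645) = Φ(1.614) = 0.9467.
Type II error: β = 1 − power = 1 − 0.9467 = 0.0533.

β ≈ 0.053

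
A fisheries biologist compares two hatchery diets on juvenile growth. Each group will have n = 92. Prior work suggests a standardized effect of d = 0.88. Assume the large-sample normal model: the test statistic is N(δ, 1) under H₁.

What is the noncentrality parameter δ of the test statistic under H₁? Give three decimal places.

δ = d·√(n/2) = 0.88 × √(92/2) = 5.9685

δ ≈ 5.968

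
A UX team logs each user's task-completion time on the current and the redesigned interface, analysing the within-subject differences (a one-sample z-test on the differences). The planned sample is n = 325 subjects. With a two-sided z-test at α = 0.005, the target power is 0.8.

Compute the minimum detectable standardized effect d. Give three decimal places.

d ≈ 0.202

Required noncentrality: δ = z_{0.0025} + z_{0.20} = 2.807 + 0.842 = 3.649.
(The second rejection-region term Φ(−δ − z_{α/2}) is negligible and dropped.)
δ = d·√n ⇒ d = δ/√n = 3.649/√325 = 0.2024.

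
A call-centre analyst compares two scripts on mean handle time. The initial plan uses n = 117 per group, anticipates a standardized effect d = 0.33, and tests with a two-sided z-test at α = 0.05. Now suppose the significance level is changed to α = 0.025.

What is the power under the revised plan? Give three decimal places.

δ = d·√(n/2) = 0.33 × √(117/2) = 2.5240 (unchanged). New critical value: z_{0.0125} = 2.241.
Revised power = Φ(δ − 2.241) + Φ(−δ − 2.241) = Φ(0.283) + Φ(-4.765) = 0.6113 + 0.0000 = 0.6113.

Power ≈ 0.611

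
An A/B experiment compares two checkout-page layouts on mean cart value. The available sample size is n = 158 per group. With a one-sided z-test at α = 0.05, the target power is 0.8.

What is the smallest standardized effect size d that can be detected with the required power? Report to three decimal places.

d ≈ 0.280

Need Φ(δ − 1.645) = 0.8, so δ = 1.645 + 0.842 = 2.486.
δ = d·√(n/2) ⇒ d = δ/√(n/2) = 2.486/√(158/2) = 0.2798.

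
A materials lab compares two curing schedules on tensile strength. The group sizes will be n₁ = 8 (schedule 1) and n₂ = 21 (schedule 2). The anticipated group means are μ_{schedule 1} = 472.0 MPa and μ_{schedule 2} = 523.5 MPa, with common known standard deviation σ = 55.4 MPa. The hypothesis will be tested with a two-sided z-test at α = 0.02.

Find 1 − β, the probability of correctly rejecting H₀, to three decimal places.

Standardized effect: d = |μ_{schedule 1} − μ_{schedule 2}| / σ = |472.0 − 523.5| / 55.4 = 0.9296
Noncentrality parameter: δ = d / √(1/n₁ + 1/n₂) = 0.9296 / √(1/8 + 1/21) = 2.2374
Critical value for a two-sided test at α = 0.02: z_{α/2} = 2.326.
Power = Φ(δ − 2.326) + Φ(−δ − 2.326) = Φ(-0.089) + Φ(-4.564) = 0.4646 + 0.0000 = 0.4646.

Power ≈ 0.465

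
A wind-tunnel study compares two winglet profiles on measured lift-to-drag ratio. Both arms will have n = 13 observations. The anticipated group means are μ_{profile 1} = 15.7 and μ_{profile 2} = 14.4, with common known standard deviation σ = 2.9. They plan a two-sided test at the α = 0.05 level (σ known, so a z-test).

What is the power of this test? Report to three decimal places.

Power ≈ 0.208

Standardized effect: d = |μ_{profile 1} − μ_{profile 2}| / σ = |15.7 − 14.4| / 2.9 = 0.4483
Noncentrality parameter: δ = d·√(n/2) = 0.4483 × √(13/2) = 1.1429
Two-sided α = 0.05 → critical value z_{0.025} = 1.960.
Power = Φ(δ − 1.960) + Φ(−δ − 1.960) = Φ(-0.817) + Φ(-3.103) = 0.2069 + 0.0010 = 0.2079.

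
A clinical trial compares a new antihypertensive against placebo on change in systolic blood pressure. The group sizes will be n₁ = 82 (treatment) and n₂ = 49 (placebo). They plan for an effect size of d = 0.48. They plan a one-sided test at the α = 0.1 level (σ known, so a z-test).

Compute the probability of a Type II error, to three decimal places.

β ≈ 0.084

Noncentrality parameter: δ = d / √(1/n₁ + 1/n₂) = 0.48 / √(1/82 + 1/49) = 2.6583
One-sided α = 0.1 → critical value z_{0.1} = 1.282.
Power = P(Z > 1.282 − δ) = Φ(1.377) = 0.9157.
Type II error: β = 1 − power = 1 − 0.9157 = 0.0843.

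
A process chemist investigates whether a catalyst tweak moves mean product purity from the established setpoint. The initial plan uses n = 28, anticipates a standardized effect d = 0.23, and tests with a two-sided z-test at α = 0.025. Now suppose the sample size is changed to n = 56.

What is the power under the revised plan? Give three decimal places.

Power ≈ 0.301

With n = 56: δ = d·√n = 0.23 × √56 = 1.7212. Critical value z_{0.0125} = 2.241.
Revised power = Φ(δ − 2.241) + Φ(−δ − 2.241) = Φ(-0.520) + Φ(-3.963) = 0.3014 + 0.0000 = 0.3015.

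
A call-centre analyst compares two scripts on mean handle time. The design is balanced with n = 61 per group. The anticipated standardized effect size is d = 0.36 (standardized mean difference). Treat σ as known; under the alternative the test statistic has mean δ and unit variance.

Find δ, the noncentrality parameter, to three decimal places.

δ ≈ 1.988

The noncentrality parameter scales effect size by the design's sample-size factor: δ = d·√(n/2) = 0.36 × √(61/2) = 1.9882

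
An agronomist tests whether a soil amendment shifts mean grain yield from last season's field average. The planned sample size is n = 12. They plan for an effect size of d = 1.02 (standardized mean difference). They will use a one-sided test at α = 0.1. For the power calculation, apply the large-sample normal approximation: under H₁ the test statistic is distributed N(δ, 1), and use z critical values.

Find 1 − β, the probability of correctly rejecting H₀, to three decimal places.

Noncentrality parameter: δ = d·√n = 1.02 × √12 = 3.5334
Critical value for a one-sided test at α = 0.1: z_α = 1.282.
Power = Φ(δ − 1.282) = Φ(2.252) = 0.9878.

Power ≈ 0.988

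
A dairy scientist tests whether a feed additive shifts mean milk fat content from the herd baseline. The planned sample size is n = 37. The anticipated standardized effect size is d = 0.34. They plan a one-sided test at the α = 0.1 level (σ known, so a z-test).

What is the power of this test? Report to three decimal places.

Power ≈ 0.784

Noncentrality parameter: δ = d·√n = 0.34 × √37 = 2.0681
One-sided α = 0.1 → critical value z_{0.1} = 1.282.
Power = P(Z > 1.282 − δ) = Φ(0.787) = 0.7842.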